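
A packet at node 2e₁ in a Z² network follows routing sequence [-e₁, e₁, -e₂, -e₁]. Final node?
(1, -1)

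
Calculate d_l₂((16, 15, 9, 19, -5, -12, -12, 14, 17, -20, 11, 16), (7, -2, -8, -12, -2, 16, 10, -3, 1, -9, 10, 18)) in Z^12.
59.7327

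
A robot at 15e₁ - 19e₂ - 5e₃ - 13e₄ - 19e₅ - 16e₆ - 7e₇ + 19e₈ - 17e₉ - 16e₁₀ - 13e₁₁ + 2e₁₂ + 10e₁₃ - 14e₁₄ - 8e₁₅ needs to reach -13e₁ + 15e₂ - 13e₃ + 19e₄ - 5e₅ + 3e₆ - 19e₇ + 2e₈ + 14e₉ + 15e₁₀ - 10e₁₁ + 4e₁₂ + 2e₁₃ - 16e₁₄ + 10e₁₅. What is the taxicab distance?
259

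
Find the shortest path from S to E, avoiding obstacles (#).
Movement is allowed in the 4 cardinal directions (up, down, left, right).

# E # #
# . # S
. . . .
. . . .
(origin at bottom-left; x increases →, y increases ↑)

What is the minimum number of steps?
5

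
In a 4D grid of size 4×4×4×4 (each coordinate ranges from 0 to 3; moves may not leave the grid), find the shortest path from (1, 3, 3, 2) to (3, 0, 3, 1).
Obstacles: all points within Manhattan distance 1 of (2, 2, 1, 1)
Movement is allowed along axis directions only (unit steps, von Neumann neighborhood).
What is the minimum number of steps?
6
(one shortest path: (1, 3, 3, 2) → (2, 3, 3, 2) → (3, 3, 3, 2) → (3, 2, 3, 2) → (3, 1, 3, 2) → (3, 0, 3, 2) → (3, 0, 3, 1))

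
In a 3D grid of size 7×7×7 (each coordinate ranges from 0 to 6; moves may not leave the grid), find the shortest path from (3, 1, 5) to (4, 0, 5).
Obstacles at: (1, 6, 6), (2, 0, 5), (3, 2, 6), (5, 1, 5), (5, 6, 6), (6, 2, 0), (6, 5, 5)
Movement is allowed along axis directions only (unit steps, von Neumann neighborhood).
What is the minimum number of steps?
2
(one shortest path: (3, 1, 5) → (4, 1, 5) → (4, 0, 5))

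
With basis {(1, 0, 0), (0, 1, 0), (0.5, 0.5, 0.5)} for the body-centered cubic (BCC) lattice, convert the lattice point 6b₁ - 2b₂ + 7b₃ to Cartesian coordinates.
(9.5, 1.5, 3.5)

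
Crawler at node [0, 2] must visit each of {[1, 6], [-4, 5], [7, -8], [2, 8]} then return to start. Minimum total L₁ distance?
54
(one optimal route: (0, 2) → (-4, 5) → (1, 6) → (2, 8) → (7, -8) → (0, 2))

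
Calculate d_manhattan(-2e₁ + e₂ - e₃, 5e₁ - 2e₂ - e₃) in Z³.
10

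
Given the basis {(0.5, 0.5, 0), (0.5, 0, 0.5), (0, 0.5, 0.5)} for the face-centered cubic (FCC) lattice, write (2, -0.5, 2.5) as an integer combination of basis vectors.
-b₁ + 5b₂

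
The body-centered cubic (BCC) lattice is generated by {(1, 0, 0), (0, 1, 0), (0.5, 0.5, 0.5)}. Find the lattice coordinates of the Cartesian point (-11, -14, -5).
-6b₁ - 9b₂ - 10b₃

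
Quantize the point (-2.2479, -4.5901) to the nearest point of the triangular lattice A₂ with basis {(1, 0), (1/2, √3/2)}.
(-2.5, -4.33)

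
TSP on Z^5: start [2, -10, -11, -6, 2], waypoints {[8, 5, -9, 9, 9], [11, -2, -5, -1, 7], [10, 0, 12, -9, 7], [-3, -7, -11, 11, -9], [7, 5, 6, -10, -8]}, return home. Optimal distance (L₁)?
216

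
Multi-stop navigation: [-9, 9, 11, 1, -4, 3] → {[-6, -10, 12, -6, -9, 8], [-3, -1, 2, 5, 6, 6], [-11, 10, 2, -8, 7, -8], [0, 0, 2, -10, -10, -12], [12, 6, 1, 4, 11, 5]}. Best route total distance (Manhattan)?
212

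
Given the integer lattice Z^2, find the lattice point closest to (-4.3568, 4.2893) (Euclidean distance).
(-4, 4)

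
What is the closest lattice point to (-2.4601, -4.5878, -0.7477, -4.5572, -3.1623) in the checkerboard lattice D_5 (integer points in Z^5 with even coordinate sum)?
(-2, -5, -1, -5, -3)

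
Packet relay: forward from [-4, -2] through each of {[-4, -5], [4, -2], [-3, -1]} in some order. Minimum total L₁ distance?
16
(one optimal route: (-4, -2) → (-4, -5) → (-3, -1) → (4, -2))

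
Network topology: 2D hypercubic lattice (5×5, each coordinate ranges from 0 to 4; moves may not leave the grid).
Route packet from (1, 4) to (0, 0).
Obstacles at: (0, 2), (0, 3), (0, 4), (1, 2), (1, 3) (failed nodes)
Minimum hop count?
7
(one shortest path: (1, 4) → (2, 4) → (2, 3) → (2, 2) → (2, 1) → (1, 1) → (0, 1) → (0, 0))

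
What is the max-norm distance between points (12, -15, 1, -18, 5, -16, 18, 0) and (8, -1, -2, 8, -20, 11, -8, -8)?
27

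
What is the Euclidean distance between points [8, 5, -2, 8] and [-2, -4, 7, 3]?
16.9411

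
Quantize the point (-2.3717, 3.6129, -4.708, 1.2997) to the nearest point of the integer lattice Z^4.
(-2, 4, -5, 1)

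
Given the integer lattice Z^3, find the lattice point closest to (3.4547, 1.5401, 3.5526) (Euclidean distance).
(3, 2, 4)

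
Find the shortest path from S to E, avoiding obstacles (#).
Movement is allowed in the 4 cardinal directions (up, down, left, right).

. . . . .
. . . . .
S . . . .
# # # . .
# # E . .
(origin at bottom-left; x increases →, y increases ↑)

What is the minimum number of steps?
6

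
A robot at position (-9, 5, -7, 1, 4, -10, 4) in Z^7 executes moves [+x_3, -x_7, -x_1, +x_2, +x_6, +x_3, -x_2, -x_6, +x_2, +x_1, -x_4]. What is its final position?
(-9, 6, -5, 0, 4, -10, 3)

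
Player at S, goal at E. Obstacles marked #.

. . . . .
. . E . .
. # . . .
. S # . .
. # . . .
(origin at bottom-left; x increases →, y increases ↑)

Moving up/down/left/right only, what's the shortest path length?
5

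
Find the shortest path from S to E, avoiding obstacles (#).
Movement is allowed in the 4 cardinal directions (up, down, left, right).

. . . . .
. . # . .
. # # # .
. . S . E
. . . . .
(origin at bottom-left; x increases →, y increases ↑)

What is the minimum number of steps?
2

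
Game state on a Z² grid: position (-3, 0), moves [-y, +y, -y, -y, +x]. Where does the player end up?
(-2, -2)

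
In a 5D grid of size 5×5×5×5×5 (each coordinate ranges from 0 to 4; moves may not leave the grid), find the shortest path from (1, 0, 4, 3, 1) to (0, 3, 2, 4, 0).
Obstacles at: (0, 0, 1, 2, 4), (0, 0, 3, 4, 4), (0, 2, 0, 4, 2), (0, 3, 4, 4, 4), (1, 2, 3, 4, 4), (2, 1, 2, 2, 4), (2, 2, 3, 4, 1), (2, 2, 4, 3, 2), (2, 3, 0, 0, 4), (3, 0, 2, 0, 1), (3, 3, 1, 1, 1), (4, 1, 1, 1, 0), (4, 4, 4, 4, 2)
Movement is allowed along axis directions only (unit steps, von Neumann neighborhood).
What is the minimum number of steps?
8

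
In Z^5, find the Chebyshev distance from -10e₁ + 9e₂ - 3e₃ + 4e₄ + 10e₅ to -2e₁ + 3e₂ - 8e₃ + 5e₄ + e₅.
9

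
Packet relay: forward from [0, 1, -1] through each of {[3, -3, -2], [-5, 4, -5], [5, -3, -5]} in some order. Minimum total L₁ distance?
30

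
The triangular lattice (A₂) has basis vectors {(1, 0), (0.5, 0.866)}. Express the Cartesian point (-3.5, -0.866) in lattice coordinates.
-3b₁ - b₂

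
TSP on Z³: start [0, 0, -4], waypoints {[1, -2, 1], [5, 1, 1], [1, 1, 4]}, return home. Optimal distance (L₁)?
32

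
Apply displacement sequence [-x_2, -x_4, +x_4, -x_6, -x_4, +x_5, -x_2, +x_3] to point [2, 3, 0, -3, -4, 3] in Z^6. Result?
(2, 1, 1, -4, -3, 2)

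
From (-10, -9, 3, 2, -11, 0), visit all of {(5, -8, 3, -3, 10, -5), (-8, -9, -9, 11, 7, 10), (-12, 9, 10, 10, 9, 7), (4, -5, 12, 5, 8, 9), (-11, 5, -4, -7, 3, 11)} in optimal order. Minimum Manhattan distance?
215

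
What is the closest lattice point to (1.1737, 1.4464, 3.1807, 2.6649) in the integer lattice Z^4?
(1, 1, 3, 3)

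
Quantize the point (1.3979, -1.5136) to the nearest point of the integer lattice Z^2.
(1, -2)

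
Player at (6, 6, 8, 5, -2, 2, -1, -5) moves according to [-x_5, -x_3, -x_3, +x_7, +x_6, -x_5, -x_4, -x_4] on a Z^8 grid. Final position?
(6, 6, 6, 3, -4, 3, 0, -5)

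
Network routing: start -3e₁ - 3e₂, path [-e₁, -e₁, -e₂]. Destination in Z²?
(-5, -4)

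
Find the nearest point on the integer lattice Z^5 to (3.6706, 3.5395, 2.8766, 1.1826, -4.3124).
(4, 4, 3, 1, -4)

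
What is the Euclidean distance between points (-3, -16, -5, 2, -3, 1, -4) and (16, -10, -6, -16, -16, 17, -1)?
34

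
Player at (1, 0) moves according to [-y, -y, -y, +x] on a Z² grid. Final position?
(2, -3)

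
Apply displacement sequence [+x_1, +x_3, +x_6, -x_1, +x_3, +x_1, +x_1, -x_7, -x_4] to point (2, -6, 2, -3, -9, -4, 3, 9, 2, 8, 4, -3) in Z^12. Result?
(4, -6, 4, -4, -9, -3, 2, 9, 2, 8, 4, -3)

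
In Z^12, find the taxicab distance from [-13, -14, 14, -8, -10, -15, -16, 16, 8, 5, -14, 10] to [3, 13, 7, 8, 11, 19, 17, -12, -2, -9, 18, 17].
245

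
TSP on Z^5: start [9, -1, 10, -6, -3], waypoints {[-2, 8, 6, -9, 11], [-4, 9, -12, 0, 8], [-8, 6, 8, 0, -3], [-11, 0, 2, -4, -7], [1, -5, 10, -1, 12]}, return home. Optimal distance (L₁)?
190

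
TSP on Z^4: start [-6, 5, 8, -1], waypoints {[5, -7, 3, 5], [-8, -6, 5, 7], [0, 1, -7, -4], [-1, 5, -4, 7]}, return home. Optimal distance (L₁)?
116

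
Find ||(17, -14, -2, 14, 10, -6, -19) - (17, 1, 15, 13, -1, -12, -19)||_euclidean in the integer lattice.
25.923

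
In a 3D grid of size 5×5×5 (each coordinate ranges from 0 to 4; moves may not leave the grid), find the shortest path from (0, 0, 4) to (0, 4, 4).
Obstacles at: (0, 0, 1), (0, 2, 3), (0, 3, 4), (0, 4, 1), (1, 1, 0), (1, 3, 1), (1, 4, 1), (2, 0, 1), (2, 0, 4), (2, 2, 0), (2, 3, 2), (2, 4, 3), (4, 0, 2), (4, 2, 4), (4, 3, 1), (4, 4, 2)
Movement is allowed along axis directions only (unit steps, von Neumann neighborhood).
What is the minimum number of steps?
6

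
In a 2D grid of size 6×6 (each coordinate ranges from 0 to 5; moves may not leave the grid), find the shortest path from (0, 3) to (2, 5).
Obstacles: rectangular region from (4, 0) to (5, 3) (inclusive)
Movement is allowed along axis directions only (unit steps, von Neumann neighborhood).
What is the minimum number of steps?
4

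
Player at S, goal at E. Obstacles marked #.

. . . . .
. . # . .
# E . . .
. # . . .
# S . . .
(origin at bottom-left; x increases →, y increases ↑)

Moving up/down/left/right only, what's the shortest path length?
4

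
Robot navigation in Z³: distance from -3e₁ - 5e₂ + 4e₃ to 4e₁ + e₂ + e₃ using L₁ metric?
16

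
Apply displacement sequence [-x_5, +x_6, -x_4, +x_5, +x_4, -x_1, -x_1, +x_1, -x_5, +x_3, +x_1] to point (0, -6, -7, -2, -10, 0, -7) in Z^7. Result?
(0, -6, -6, -2, -11, 1, -7)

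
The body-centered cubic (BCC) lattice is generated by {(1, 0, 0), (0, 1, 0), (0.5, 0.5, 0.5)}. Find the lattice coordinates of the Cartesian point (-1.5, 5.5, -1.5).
7b₂ - 3b₃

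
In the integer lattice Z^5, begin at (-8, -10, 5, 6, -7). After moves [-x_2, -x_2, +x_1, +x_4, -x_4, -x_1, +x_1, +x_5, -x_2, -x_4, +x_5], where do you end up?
(-7, -13, 5, 5, -5)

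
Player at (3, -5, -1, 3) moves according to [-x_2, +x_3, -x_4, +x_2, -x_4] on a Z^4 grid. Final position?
(3, -5, 0, 1)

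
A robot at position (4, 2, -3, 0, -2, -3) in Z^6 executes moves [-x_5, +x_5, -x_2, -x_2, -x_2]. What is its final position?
(4, -1, -3, 0, -2, -3)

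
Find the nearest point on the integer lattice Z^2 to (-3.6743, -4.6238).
(-4, -5)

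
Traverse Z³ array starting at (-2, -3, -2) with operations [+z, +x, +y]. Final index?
(-1, -2, -1)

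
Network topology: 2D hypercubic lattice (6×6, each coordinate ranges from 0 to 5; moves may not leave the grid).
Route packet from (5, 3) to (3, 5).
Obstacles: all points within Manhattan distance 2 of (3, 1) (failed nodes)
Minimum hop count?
4
(one shortest path: (5, 3) → (4, 3) → (4, 4) → (3, 4) → (3, 5))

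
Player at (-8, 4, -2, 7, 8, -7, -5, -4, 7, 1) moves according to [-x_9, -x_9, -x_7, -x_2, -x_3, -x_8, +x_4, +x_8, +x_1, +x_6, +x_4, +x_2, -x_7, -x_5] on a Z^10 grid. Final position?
(-7, 4, -3, 9, 7, -6, -7, -4, 5, 1)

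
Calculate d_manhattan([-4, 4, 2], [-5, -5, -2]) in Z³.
14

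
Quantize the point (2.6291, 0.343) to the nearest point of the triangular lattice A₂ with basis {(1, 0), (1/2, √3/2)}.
(3, 0)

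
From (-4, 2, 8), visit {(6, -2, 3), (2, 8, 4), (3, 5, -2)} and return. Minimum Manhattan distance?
60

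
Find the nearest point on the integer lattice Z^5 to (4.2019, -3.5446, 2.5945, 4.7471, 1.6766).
(4, -4, 3, 5, 2)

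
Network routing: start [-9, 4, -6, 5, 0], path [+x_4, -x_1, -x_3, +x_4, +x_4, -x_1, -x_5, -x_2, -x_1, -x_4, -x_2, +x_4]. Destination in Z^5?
(-12, 2, -7, 8, -1)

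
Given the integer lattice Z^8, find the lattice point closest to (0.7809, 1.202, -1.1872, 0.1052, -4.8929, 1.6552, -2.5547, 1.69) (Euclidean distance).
(1, 1, -1, 0, -5, 2, -3, 2)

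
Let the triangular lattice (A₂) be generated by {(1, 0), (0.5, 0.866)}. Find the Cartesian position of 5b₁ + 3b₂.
(6.5, 2.598)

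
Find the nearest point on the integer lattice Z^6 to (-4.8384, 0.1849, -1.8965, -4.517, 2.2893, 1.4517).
(-5, 0, -2, -5, 2, 1)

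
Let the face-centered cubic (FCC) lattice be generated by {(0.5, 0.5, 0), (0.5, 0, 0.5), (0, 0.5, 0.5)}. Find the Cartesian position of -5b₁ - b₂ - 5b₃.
(-3, -5, -3)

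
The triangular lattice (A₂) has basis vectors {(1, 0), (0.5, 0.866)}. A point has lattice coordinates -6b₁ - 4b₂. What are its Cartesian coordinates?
(-8, -3.464)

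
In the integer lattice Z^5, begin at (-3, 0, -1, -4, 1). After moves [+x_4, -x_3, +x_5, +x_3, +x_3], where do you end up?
(-3, 0, 0, -3, 2)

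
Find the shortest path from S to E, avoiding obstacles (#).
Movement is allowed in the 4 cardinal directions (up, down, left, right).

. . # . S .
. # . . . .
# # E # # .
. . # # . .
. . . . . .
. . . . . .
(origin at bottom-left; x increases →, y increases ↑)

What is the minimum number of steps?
4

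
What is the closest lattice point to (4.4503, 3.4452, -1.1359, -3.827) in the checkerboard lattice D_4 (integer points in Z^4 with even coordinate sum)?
(4, 3, -1, -4)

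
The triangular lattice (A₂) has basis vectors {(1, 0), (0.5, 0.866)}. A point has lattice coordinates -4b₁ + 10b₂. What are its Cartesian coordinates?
(1, 8.66)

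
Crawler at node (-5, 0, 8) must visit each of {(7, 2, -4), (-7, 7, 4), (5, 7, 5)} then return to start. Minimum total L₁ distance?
68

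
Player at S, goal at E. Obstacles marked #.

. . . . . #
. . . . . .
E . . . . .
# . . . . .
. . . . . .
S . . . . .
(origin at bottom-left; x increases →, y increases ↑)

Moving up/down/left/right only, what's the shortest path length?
5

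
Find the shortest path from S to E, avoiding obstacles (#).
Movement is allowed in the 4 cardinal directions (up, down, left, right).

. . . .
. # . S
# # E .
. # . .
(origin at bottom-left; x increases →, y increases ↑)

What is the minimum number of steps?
2
(one shortest path: (3, 2) → (2, 2) → (2, 1))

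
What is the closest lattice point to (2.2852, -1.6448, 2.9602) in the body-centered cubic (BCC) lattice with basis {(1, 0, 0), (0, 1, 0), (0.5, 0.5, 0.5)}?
(2, -2, 3)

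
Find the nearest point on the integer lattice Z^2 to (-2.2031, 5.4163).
(-2, 5)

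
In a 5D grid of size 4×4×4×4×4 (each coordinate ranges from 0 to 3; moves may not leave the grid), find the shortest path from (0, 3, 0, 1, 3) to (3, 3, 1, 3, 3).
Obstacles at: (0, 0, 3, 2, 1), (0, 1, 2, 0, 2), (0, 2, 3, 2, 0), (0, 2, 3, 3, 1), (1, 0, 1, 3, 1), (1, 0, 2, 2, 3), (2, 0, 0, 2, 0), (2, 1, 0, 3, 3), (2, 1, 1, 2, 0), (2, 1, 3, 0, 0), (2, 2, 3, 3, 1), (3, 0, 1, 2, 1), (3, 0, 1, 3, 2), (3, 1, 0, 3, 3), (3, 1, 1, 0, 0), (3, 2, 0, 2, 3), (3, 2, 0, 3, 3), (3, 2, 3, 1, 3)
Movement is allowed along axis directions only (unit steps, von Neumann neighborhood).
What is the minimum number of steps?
6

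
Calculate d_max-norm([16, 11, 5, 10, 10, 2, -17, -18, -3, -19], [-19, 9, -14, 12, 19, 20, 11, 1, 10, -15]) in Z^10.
35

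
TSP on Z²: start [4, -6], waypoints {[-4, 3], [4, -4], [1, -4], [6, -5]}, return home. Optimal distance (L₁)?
38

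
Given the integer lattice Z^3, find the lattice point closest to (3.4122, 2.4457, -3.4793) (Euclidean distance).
(3, 2, -3)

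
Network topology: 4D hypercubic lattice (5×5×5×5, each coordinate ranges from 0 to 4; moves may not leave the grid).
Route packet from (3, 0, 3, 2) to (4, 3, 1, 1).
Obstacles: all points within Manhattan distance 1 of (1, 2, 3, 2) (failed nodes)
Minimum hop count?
7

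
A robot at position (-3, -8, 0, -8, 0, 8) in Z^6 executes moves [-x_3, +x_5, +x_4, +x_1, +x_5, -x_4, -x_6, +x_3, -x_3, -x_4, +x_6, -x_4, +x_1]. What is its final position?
(-1, -8, -1, -10, 2, 8)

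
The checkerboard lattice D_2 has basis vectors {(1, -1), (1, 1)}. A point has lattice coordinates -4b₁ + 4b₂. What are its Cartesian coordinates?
(0, 8)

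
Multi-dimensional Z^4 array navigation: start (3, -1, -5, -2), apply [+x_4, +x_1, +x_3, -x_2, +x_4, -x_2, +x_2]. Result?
(4, -2, -4, 0)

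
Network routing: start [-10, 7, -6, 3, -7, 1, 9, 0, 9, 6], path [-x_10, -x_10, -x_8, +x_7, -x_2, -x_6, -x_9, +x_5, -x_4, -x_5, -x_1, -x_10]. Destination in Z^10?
(-11, 6, -6, 2, -7, 0, 10, -1, 8, 3)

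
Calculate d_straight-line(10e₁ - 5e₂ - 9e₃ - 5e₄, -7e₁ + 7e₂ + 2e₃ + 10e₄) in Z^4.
27.9106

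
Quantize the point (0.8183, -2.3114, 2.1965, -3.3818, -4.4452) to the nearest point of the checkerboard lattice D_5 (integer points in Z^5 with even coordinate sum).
(1, -2, 2, -3, -4)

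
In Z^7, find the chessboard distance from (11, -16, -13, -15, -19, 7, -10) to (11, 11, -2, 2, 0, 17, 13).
27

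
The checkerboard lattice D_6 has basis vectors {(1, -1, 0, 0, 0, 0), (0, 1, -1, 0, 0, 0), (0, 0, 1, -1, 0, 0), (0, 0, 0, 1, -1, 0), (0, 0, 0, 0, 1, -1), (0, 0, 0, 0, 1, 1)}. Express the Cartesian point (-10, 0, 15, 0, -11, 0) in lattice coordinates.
-10b₁ - 10b₂ + 5b₃ + 5b₄ - 3b₅ - 3b₆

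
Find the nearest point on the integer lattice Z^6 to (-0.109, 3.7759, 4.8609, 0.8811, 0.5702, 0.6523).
(0, 4, 5, 1, 1, 1)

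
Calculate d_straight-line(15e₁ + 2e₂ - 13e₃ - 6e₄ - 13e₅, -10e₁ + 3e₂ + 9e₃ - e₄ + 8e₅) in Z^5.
39.6989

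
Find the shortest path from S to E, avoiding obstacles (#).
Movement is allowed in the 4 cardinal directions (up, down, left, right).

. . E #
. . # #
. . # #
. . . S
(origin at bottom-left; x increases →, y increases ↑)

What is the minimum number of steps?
6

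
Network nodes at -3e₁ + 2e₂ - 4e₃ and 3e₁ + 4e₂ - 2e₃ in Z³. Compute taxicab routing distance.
10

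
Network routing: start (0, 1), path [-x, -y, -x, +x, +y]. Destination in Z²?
(-1, 1)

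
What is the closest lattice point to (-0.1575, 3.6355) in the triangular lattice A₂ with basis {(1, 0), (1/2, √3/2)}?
(0, 3.464)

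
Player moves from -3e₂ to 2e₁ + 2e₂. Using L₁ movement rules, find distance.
7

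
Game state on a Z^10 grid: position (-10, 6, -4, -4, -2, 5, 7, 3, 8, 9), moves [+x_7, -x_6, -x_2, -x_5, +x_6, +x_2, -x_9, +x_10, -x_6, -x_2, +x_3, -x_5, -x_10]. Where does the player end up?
(-10, 5, -3, -4, -4, 4, 8, 3, 7, 9)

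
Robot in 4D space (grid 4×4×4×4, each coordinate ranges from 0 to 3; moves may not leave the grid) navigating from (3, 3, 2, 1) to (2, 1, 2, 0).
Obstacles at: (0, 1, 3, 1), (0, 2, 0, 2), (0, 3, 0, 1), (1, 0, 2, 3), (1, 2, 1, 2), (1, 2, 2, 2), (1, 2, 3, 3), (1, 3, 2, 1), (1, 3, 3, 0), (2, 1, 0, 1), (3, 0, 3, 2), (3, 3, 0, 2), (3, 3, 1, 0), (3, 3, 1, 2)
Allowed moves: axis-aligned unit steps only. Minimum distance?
4
(one shortest path: (3, 3, 2, 1) → (2, 3, 2, 1) → (2, 2, 2, 1) → (2, 1, 2, 1) → (2, 1, 2, 0))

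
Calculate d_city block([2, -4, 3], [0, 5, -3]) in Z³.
17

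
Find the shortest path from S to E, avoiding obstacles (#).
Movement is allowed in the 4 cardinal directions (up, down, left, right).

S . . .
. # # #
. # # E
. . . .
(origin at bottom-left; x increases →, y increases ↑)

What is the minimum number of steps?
7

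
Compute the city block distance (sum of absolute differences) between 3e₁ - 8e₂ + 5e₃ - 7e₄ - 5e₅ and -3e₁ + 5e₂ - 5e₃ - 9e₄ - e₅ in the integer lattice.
35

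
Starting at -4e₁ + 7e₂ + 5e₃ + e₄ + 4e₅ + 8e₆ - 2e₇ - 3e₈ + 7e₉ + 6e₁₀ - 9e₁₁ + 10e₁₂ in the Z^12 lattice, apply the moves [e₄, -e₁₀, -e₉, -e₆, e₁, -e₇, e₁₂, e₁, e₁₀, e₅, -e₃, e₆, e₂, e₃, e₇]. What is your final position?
(-2, 8, 5, 2, 5, 8, -2, -3, 6, 6, -9, 11)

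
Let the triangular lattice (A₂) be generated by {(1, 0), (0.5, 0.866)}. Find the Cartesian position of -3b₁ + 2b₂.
(-2, 1.732)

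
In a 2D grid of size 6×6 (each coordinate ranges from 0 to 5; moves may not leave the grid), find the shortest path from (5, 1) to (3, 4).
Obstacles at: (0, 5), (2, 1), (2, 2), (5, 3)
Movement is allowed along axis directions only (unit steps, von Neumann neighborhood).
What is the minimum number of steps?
5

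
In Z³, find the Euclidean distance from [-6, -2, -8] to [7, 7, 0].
17.72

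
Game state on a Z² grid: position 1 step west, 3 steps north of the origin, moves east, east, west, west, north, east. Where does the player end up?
(0, 4)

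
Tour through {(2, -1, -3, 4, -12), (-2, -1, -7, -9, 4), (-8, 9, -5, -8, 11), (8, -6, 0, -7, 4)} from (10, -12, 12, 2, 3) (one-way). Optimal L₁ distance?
134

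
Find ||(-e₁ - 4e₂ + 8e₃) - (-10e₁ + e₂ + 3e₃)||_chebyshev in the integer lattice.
9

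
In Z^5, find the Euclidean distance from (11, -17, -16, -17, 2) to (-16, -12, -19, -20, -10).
30.2655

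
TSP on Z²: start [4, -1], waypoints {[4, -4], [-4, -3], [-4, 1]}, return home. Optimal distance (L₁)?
26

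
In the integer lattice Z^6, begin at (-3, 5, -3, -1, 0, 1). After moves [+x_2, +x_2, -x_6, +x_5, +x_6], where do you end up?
(-3, 7, -3, -1, 1, 1)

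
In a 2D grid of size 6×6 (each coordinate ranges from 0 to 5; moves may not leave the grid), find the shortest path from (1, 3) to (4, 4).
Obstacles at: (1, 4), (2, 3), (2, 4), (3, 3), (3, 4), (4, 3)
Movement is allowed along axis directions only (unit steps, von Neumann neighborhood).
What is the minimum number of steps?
8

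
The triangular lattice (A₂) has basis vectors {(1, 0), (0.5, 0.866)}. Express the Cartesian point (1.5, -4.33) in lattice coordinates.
4b₁ - 5b₂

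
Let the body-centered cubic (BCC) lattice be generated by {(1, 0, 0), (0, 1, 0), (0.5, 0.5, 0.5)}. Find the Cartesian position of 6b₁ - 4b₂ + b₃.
(6.5, -3.5, 0.5)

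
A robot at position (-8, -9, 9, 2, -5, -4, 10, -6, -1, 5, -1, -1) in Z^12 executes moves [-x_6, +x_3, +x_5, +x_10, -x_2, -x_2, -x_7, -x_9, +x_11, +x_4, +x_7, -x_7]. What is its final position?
(-8, -11, 10, 3, -4, -5, 9, -6, -2, 6, 0, -1)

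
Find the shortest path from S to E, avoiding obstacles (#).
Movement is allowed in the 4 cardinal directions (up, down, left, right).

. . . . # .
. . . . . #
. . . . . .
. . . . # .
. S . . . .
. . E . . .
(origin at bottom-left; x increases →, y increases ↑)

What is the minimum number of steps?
2
(one shortest path: (1, 1) → (2, 1) → (2, 0))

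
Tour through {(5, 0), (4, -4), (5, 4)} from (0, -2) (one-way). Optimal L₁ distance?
15
(one optimal route: (0, -2) → (4, -4) → (5, 0) → (5, 4))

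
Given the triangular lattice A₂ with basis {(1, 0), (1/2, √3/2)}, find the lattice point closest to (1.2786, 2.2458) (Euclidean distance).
(1.5, 2.598)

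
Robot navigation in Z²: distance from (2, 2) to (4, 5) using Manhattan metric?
5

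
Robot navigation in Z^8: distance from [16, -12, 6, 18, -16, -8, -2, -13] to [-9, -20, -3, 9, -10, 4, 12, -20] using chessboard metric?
25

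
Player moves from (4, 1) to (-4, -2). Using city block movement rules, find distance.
11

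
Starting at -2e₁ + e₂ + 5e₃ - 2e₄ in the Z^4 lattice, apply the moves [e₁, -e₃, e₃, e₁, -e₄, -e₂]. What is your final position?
(0, 0, 5, -3)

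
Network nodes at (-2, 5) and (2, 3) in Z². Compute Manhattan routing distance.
6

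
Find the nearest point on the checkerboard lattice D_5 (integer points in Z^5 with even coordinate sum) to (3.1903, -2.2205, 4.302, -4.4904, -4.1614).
(3, -2, 4, -5, -4)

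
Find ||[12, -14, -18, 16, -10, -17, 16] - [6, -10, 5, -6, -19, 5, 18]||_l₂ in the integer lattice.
40.4228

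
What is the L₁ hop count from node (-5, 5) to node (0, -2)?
12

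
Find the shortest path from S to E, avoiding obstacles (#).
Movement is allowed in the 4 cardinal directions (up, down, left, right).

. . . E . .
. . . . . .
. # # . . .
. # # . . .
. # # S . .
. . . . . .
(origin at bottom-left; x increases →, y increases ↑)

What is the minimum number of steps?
4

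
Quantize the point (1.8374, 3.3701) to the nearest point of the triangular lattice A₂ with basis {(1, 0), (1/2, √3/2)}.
(2, 3.464)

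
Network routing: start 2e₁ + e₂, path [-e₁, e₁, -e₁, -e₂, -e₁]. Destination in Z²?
(0, 0)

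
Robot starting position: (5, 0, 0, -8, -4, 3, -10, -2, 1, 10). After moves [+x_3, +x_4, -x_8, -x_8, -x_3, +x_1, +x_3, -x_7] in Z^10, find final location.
(6, 0, 1, -7, -4, 3, -11, -4, 1, 10)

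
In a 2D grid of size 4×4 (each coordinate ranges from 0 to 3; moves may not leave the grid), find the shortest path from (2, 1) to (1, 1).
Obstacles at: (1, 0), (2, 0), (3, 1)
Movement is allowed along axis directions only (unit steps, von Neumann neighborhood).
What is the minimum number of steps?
1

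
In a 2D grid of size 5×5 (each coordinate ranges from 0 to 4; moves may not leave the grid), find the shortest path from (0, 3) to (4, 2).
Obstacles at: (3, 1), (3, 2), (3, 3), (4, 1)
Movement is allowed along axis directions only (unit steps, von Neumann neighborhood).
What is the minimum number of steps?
7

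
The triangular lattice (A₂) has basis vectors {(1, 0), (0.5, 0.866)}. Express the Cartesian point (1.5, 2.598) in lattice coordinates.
3b₂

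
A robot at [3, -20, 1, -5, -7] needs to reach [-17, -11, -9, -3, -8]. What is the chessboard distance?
20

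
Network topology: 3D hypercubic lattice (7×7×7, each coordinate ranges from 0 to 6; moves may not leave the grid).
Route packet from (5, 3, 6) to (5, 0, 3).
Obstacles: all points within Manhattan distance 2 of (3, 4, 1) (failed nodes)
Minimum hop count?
6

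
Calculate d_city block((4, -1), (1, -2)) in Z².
4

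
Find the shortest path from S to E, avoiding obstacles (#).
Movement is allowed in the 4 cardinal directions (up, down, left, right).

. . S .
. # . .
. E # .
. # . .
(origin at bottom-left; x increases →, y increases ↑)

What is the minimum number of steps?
5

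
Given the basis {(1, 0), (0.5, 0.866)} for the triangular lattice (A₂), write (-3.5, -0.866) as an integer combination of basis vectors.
-3b₁ - b₂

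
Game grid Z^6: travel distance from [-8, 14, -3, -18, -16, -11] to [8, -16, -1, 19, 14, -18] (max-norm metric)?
37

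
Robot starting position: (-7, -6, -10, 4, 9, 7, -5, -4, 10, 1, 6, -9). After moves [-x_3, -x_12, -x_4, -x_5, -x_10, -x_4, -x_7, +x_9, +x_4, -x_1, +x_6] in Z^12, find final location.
(-8, -6, -11, 3, 8, 8, -6, -4, 11, 0, 6, -10)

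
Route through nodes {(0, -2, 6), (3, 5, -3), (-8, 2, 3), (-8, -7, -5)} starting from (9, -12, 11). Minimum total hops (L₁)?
80
(one optimal route: (9, -12, 11) → (0, -2, 6) → (3, 5, -3) → (-8, 2, 3) → (-8, -7, -5))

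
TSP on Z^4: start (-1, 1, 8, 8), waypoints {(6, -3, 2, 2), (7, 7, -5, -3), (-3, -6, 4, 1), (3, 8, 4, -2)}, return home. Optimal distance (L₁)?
98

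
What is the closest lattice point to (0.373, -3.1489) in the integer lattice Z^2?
(0, -3)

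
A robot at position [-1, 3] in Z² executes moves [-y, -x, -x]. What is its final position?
(-3, 2)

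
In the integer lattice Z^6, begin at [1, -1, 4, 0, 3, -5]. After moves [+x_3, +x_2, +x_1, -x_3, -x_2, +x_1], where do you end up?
(3, -1, 4, 0, 3, -5)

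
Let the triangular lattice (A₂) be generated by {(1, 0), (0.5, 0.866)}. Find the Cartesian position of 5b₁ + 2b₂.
(6, 1.732)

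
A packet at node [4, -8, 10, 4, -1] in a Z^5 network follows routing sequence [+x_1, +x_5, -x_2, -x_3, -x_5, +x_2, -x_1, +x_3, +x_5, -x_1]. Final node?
(3, -8, 10, 4, 0)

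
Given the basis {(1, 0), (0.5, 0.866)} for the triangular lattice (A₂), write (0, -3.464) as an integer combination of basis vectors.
2b₁ - 4b₂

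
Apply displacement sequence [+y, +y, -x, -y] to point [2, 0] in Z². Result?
(1, 1)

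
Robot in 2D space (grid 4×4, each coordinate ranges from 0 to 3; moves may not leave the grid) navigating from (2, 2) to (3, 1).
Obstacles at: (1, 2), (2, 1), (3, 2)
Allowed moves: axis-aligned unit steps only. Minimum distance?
10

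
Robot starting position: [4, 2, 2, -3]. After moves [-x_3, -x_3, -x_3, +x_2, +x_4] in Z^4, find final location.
(4, 3, -1, -2)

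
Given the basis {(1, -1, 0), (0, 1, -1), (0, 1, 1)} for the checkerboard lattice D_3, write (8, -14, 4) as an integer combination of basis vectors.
8b₁ - 5b₂ - b₃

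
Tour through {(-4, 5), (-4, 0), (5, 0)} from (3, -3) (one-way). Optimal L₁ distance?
19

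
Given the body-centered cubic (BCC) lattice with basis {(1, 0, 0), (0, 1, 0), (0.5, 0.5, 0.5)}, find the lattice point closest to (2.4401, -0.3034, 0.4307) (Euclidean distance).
(2.5, -0.5, 0.5)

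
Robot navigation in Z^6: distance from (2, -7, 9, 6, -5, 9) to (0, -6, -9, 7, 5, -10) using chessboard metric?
19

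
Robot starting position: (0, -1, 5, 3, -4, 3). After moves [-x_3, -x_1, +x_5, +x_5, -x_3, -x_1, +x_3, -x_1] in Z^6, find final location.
(-3, -1, 4, 3, -2, 3)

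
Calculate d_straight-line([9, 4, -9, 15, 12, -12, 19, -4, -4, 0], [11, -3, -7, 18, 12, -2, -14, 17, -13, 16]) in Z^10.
45.0888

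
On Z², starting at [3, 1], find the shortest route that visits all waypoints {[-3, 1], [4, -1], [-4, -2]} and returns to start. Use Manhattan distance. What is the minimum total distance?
22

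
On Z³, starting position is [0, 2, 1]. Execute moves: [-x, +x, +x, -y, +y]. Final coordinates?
(1, 2, 1)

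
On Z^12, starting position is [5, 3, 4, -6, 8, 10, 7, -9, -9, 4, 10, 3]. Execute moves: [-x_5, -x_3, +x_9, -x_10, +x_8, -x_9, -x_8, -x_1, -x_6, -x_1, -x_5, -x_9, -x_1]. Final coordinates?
(2, 3, 3, -6, 6, 9, 7, -9, -10, 3, 10, 3)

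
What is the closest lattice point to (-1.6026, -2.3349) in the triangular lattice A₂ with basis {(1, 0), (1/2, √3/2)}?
(-1.5, -2.598)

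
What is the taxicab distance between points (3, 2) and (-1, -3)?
9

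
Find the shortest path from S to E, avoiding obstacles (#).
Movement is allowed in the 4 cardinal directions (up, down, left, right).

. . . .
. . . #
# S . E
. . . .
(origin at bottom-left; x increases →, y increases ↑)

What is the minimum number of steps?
2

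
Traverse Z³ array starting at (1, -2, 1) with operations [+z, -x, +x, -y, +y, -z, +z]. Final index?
(1, -2, 2)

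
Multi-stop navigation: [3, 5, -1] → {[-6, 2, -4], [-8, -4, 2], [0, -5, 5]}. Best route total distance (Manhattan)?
41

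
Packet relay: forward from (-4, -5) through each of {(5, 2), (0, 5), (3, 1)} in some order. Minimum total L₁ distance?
24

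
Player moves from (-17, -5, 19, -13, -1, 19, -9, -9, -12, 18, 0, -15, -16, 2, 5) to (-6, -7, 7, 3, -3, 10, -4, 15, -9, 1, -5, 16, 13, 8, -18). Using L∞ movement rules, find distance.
31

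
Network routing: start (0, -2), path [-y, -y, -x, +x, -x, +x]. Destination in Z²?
(0, -4)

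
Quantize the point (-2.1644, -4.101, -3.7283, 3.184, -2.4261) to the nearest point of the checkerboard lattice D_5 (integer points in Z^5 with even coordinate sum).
(-2, -4, -4, 3, -3)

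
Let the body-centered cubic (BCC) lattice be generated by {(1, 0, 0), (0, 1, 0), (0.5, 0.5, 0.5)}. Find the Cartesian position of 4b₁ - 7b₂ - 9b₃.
(-0.5, -11.5, -4.5)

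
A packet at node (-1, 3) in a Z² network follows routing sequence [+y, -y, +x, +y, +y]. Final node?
(0, 5)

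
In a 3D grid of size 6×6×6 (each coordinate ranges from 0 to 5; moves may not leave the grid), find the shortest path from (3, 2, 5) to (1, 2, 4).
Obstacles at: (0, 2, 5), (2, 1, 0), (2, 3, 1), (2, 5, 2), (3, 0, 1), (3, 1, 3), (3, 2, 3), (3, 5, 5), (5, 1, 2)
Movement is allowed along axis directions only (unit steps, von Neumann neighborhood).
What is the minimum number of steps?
3
(one shortest path: (3, 2, 5) → (2, 2, 5) → (1, 2, 5) → (1, 2, 4))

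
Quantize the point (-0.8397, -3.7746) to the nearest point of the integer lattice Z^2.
(-1, -4)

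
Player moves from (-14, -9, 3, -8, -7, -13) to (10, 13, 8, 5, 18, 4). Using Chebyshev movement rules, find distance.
25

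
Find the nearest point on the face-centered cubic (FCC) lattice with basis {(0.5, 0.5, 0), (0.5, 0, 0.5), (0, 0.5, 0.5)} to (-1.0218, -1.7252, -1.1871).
(-1, -2, -1)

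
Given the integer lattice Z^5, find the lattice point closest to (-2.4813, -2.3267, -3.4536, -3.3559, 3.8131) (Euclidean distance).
(-2, -2, -3, -3, 4)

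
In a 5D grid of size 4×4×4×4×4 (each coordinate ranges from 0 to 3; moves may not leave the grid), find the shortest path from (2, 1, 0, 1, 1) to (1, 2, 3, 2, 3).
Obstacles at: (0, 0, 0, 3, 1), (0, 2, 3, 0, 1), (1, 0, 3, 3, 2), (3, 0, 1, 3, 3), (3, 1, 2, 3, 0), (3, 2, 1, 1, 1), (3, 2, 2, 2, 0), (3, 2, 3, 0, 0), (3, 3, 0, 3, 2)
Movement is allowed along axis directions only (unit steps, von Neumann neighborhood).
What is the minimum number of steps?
8
(one shortest path: (2, 1, 0, 1, 1) → (1, 1, 0, 1, 1) → (1, 2, 0, 1, 1) → (1, 2, 1, 1, 1) → (1, 2, 2, 1, 1) → (1, 2, 3, 1, 1) → (1, 2, 3, 2, 1) → (1, 2, 3, 2, 2) → (1, 2, 3, 2, 3))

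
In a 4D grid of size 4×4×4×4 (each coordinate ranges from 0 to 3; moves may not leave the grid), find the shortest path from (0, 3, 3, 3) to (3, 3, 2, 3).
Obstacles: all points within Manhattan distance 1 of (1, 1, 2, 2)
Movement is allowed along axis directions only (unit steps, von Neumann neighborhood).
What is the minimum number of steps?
4
(one shortest path: (0, 3, 3, 3) → (1, 3, 3, 3) → (2, 3, 3, 3) → (3, 3, 3, 3) → (3, 3, 2, 3))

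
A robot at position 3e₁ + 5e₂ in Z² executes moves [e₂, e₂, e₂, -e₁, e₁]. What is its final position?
(3, 8)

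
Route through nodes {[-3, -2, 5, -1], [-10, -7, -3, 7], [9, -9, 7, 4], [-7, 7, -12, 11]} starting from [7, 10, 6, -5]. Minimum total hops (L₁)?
115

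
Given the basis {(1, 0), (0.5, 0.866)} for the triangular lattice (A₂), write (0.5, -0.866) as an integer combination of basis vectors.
b₁ - b₂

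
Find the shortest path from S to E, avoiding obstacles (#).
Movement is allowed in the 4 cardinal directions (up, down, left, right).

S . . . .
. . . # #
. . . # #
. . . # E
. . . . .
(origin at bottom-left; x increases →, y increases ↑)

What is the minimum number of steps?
9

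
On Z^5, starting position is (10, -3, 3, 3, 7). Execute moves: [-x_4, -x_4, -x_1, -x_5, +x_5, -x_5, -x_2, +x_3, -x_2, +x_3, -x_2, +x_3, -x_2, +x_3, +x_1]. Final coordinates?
(10, -7, 7, 1, 6)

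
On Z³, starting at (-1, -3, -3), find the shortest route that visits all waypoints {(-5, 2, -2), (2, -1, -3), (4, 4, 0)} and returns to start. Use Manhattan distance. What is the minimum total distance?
38
(one optimal route: (-1, -3, -3) → (-5, 2, -2) → (4, 4, 0) → (2, -1, -3) → (-1, -3, -3))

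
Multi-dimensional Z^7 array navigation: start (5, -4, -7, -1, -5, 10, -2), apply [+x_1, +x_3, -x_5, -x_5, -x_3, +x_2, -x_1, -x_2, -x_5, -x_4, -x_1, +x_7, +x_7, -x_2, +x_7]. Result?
(4, -5, -7, -2, -8, 10, 1)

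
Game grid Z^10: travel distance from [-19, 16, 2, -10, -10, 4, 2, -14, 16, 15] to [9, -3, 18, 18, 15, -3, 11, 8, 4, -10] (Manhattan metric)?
191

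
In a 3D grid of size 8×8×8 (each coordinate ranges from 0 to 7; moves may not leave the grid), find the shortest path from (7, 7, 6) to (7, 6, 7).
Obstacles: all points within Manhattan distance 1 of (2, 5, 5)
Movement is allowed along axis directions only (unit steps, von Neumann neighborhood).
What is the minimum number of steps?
2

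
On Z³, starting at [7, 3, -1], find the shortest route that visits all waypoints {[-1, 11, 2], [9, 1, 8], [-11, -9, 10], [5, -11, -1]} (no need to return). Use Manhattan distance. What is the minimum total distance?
99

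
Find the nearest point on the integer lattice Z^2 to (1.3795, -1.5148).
(1, -2)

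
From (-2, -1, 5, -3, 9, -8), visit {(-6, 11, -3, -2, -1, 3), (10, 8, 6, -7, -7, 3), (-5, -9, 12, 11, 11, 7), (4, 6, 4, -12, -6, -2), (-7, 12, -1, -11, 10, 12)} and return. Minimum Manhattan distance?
250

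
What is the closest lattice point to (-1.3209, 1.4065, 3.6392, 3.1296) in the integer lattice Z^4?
(-1, 1, 4, 3)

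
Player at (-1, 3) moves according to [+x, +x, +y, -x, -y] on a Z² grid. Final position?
(0, 3)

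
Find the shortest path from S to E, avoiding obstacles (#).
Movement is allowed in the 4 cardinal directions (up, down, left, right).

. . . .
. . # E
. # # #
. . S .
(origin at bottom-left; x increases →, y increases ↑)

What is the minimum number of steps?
9
(one shortest path: (2, 0) → (1, 0) → (0, 0) → (0, 1) → (0, 2) → (1, 2) → (1, 3) → (2, 3) → (3, 3) → (3, 2))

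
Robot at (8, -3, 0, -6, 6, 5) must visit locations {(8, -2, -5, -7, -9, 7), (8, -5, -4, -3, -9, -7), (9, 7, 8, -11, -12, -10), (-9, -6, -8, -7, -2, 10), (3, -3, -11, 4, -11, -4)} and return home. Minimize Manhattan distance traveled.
230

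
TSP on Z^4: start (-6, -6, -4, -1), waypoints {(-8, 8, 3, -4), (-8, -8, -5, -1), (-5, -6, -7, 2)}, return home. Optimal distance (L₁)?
70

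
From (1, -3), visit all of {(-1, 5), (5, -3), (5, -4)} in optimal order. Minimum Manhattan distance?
20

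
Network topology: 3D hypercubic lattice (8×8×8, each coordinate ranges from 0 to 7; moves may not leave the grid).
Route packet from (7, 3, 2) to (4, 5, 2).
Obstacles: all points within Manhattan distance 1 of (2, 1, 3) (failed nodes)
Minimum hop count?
5
(one shortest path: (7, 3, 2) → (6, 3, 2) → (5, 3, 2) → (4, 3, 2) → (4, 4, 2) → (4, 5, 2))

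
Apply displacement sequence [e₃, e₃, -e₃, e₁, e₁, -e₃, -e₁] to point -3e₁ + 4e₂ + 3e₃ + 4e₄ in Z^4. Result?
(-2, 4, 3, 4)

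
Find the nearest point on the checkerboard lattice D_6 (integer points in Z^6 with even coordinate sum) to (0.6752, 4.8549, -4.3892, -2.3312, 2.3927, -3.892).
(1, 5, -4, -2, 2, -4)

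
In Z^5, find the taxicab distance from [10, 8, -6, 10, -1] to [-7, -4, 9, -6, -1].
60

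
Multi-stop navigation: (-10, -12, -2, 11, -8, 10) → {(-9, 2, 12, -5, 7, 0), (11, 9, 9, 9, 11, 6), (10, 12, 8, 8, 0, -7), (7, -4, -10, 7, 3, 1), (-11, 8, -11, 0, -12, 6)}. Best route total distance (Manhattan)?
240
(one optimal route: (-10, -12, -2, 11, -8, 10) → (-11, 8, -11, 0, -12, 6) → (7, -4, -10, 7, 3, 1) → (10, 12, 8, 8, 0, -7) → (11, 9, 9, 9, 11, 6) → (-9, 2, 12, -5, 7, 0))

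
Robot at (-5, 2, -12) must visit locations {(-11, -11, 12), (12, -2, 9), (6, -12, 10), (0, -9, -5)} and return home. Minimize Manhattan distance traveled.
132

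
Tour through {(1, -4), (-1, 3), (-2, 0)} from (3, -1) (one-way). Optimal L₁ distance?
16
(one optimal route: (3, -1) → (1, -4) → (-2, 0) → (-1, 3))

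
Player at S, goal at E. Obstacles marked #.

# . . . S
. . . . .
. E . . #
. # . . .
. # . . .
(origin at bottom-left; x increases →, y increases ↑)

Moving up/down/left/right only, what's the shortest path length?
5
(one shortest path: (4, 4) → (3, 4) → (2, 4) → (1, 4) → (1, 3) → (1, 2))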